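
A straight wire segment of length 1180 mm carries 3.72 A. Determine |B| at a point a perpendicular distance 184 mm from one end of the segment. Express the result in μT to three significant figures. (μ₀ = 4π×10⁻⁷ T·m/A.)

For a finite straight segment, B = (μ₀I/4πd)(sinθ₁ + sinθ₂), where θ₁, θ₂ are the angles from the perpendicular to each end.
The perpendicular foot is at one end, so the two end-offsets along the wire are 0 and L = 1.18 m.
sinθ₁ = 0/√(0²+0.184²) = 0.0000; sinθ₂ = 1.18/√(1.18²+0.184²) = 0.9881.
B = (4π×10⁻⁷ × 3.72) / (4π × 0.184) × (0.0000 + 0.9881) = 2.00×10⁻⁶ T.

B ≈ 2.00 μT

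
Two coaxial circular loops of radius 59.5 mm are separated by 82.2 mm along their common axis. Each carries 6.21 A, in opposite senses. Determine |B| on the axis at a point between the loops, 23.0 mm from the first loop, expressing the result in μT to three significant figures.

Each loop contributes B = μ₀IR²/[2(R²+z²)^(3/2)] on the axis, with z measured from that loop.
Loop 1 (z = 0.023 m): B₁ = 5.32×10⁻⁵ T. Loop 2 (z = 0.0592 m): B₂ = 2.34×10⁻⁵ T.
The fields oppose: B = |B₁ − B₂| = 2.99×10⁻⁵ T.

B ≈ 29.9 μT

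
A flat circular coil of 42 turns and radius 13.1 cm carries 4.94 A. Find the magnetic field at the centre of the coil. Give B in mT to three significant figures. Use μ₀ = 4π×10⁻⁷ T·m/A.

B ≈ 0.995 mT

For an N-turn flat coil, B = Nμ₀I/(2R) with R = 0.131 m.
B = 42 × 2.37×10⁻⁵ T = 9.95×10⁻⁴ T.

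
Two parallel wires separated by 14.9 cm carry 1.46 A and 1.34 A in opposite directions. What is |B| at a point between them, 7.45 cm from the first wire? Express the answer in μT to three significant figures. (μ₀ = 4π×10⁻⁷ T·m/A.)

B ≈ 7.52 μT

Each long wire gives B = μ₀I/(2πd). Distances are d₁ = 0.0745 m and d₂ = 0.0745 m.
B₁ = 3.92×10⁻⁶ T, B₂ = 3.60×10⁻⁶ T.
Between antiparallel currents both contributions point the same way, so they add. B = B₁ + B₂ = 3.92×10⁻⁶ + 3.60×10⁻⁶ = 7.52×10⁻⁶ T.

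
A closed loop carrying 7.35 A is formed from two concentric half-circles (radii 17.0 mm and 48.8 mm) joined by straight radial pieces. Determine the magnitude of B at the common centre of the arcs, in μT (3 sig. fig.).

The radial connectors point toward the centre, so dl × r̂ = 0 and they contribute nothing.
Each semicircle gives μ₀I/(4R): inner arc 1.36×10⁻⁴ T, outer arc 4.73×10⁻⁵ T.
The two arcs carry current in opposite angular senses, so their fields oppose: B = |1.36×10⁻⁴ − 4.73×10⁻⁵| = 8.85×10⁻⁵ T.

B ≈ 88.5 μT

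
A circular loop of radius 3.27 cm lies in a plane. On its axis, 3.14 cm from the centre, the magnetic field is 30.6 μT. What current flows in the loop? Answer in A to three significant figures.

I ≈ 4.24 A

On the axis of a loop, B = μ₀IR²/[2(R²+z²)^(3/2)], so I = 2B(R²+z²)^(3/2)/(μ₀R²).
R² + z² = 0.001069 + 0.000986 = 0.002055 m²; raised to 3/2 gives 9.32×10⁻⁵ m³.
I = 2 × 3.06×10⁻⁵ × 9.32×10⁻⁵ / (1.26×10⁻⁶ × 0.001069) = 4.24 A.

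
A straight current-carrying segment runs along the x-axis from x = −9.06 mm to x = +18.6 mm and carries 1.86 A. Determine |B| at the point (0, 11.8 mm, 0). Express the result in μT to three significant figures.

For a finite straight segment, B = (μ₀I/4πd)(sinθ₁ + sinθ₂), where θ₁, θ₂ are the angles from the perpendicular to each end.
The perpendicular distance is d = 0.0118 m; the end-offsets along the wire are a = 0.00906 m and b = 0.0186 m.
sinθ₁ = 0.00906/√(0.00906²+0.0118²) = 0.6090; sinθ₂ = 0.0186/√(0.0186²+0.0118²) = 0.8444.
B = (4π×10⁻⁷ × 1.86) / (4π × 0.0118) × (0.6090 + 0.8444) = 2.29×10⁻⁵ T.

B ≈ 22.9 μT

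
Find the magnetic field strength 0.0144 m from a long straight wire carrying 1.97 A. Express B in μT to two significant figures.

For an infinitely long straight wire, B = μ₀I/(2πd).
B = (4π×10⁻⁷ × 1.97) / (2π × 0.0144) = 2.74×10⁻⁵ T.

B ≈ 27 μT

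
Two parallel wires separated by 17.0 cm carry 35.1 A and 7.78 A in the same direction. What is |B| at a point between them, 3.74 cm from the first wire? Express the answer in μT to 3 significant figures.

Each long wire gives B = μ₀I/(2πd). Distances are d₁ = 0.0374 m and d₂ = 0.1326 m.
B₁ = 1.88×10⁻⁴ T, B₂ = 1.17×10⁻⁵ T.
Between parallel currents the two contributions point in opposite directions, so they subtract. B = |B₁ − B₂| = |1.88×10⁻⁴ − 1.17×10⁻⁵| = 1.76×10⁻⁴ T.

B ≈ 176 μT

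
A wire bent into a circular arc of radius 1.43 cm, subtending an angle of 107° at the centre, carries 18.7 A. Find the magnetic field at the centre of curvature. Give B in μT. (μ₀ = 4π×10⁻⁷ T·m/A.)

The Biot–Savart field of a circular arc at its centre is B = μ₀Iφ/(4πR), with φ = 1.868 rad.
B = (4π×10⁻⁷ × 18.7 × 1.868) / (4π × 0.0143) = 2.44×10⁻⁴ T.

B ≈ 244 μT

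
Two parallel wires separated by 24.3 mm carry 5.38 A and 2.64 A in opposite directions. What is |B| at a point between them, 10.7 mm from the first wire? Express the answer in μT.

B ≈ 139 μT

Each long wire gives B = μ₀I/(2πd). Distances are d₁ = 0.0107 m and d₂ = 0.0136 m.
B₁ = 1.01×10⁻⁴ T, B₂ = 3.88×10⁻⁵ T.
Between antiparallel currents both contributions point the same way, so they add. B = B₁ + B₂ = 1.01×10⁻⁴ + 3.88×10⁻⁵ = 1.39×10⁻⁴ T.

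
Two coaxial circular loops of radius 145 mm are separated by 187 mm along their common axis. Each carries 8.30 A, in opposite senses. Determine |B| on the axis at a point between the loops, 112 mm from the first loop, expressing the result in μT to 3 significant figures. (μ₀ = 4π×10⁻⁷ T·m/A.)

Each loop contributes B = μ₀IR²/[2(R²+z²)^(3/2)] on the axis, with z measured from that loop.
Loop 1 (z = 0.112 m): B₁ = 1.78×10⁻⁵ T. Loop 2 (z = 0.075 m): B₂ = 2.52×10⁻⁵ T.
The fields oppose: B = |B₁ − B₂| = 7.38×10⁻⁶ T.

B ≈ 7.38 μT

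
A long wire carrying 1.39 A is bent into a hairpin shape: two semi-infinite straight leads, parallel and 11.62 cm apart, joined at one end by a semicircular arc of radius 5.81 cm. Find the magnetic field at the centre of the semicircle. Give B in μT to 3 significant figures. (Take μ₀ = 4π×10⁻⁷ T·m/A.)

B ≈ 12.3 μT

The semicircular arc contributes B_arc = μ₀I·π/(4πR) = μ₀I/(4R) = 7.52×10⁻⁶ T.
Each semi-infinite lead is at perpendicular distance R = 0.0581 m from the centre, with the perpendicular foot at its near end, so it contributes μ₀I/(4πR); both point the same way, together 4.78×10⁻⁶ T.
Arc and leads all point the same direction: B = 7.52×10⁻⁶ + 4.78×10⁻⁶ = 1.23×10⁻⁵ T.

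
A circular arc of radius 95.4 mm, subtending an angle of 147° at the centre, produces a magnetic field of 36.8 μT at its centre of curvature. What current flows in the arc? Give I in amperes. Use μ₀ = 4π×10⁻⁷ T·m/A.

I ≈ 13.7 A

For a circular arc, B = μ₀Iφ/(4πR) with φ in radians; here φ = 2.566 rad.
So I = 4πRB/(μ₀φ) = 4π × 0.0954 × 3.68×10⁻⁵ / (4π×10⁻⁷ × 2.566) = 13.7 A.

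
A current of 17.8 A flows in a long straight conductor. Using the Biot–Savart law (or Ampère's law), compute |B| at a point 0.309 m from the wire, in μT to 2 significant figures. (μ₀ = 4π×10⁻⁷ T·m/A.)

For an infinitely long straight wire, B = μ₀I/(2πd).
B = (4π×10⁻⁷ × 17.8) / (2π × 0.309) = 1.15×10⁻⁵ T.

B ≈ 12 μT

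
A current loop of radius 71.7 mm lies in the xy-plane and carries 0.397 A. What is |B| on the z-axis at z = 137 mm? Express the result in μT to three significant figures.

B ≈ 0.347 μT

On the axis of a circular loop, B = μ₀IR² / [2(R²+z²)^(3/2)].
R² + z² = (0.0717)² + (0.137)² = 0.02391 m², and (R²+z²)^(3/2) = 3.70×10⁻³ m³.
B = (4π×10⁻⁷ × 0.397 × 0.005141) / (2 × 3.70×10⁻³) = 3.47×10⁻⁷ T.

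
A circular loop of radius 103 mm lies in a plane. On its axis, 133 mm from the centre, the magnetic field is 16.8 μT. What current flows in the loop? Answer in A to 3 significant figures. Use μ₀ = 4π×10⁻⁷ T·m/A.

On the axis of a loop, B = μ₀IR²/[2(R²+z²)^(3/2)], so I = 2B(R²+z²)^(3/2)/(μ₀R²).
R² + z² = 0.01061 + 0.01769 = 0.0283 m²; raised to 3/2 gives 4.76×10⁻³ m³.
I = 2 × 1.68×10⁻⁵ × 4.76×10⁻³ / (1.26×10⁻⁶ × 0.01061) = 12.0 A.

I ≈ 12.0 A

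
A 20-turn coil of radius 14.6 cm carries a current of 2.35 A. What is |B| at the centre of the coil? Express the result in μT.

For an N-turn flat coil, B = Nμ₀I/(2R) with R = 0.146 m.
B = 20 × 1.01×10⁻⁵ T = 2.02×10⁻⁴ T.

B ≈ 202 μT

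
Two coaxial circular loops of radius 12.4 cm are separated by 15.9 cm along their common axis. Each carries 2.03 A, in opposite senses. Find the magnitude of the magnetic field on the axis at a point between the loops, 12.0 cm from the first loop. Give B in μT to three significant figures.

B ≈ 5.11 μT

Each loop contributes B = μ₀IR²/[2(R²+z²)^(3/2)] on the axis, with z measured from that loop.
Loop 1 (z = 0.12 m): B₁ = 3.82×10⁻⁶ T. Loop 2 (z = 0.039 m): B₂ = 8.93×10⁻⁶ T.
The fields oppose: B = |B₁ − B₂| = 5.11×10⁻⁶ T.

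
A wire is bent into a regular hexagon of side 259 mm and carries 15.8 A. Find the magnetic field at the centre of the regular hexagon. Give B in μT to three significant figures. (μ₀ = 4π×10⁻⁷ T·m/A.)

Each side is a finite straight segment at perpendicular distance d = a/(2 tan(π/6)) = 0.2243 m from the centre, with end-angles ±π/6.
One side contributes B₁ = (μ₀I/4πd)·2 sin(π/6) = 7.04×10⁻⁶ T.
All 6 sides add in the same direction: B = 6 × 7.04×10⁻⁶ = 4.23×10⁻⁵ T.

B ≈ 42.3 μT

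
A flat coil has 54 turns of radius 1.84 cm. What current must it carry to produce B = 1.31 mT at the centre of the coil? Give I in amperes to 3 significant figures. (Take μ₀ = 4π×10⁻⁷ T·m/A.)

I ≈ 0.710 A

For an N-turn coil, B = Nμ₀I/(2R) with R = 0.0184 m, so I = 2RB/(Nμ₀) = 2 × 0.0184 × 1.31×10⁻³ / (54 × 4π×10⁻⁷) = 0.710 A.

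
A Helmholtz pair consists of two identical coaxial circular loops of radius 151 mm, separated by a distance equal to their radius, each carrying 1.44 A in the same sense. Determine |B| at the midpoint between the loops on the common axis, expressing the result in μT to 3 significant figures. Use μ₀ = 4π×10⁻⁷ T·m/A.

Each loop contributes B = μ₀IR²/[2(R²+z²)^(3/2)] on the axis, with z measured from that loop.
Loop 1 (z = 0.0755 m): B₁ = 4.29×10⁻⁶ T. Loop 2 (z = 0.0755 m): B₂ = 4.29×10⁻⁶ T.
The fields add: B = B₁ + B₂ = 8.57×10⁻⁶ T.

B ≈ 8.57 μT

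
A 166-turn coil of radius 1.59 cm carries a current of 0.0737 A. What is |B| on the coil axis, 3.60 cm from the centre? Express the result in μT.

For an N-turn flat coil, B = Nμ₀IR²/[2(R²+z²)^(3/2)] with R = 0.0159 m, z = 0.036 m.
B = 166 × 1.92×10⁻⁷ T = 3.19×10⁻⁵ T.

B ≈ 31.9 μT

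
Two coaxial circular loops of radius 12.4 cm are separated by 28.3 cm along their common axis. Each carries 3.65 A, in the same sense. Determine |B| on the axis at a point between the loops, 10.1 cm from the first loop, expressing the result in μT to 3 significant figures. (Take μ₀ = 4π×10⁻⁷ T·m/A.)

Each loop contributes B = μ₀IR²/[2(R²+z²)^(3/2)] on the axis, with z measured from that loop.
Loop 1 (z = 0.101 m): B₁ = 8.62×10⁻⁶ T. Loop 2 (z = 0.182 m): B₂ = 3.30×10⁻⁶ T.
The fields add: B = B₁ + B₂ = 1.19×10⁻⁵ T.

B ≈ 11.9 μT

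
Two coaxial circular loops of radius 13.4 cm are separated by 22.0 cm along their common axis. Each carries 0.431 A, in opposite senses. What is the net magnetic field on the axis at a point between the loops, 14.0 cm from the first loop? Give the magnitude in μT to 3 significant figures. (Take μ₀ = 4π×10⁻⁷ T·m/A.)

Each loop contributes B = μ₀IR²/[2(R²+z²)^(3/2)] on the axis, with z measured from that loop.
Loop 1 (z = 0.14 m): B₁ = 6.68×10⁻⁷ T. Loop 2 (z = 0.08 m): B₂ = 1.28×10⁻⁶ T.
The fields oppose: B = |B₁ − B₂| = 6.11×10⁻⁷ T.

B ≈ 0.611 μT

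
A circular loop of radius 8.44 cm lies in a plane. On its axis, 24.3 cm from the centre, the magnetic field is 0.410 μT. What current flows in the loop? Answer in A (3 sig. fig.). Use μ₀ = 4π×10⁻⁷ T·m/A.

On the axis of a loop, B = μ₀IR²/[2(R²+z²)^(3/2)], so I = 2B(R²+z²)^(3/2)/(μ₀R²).
R² + z² = 0.007123 + 0.05905 = 0.06617 m²; raised to 3/2 gives 1.70×10⁻² m³.
I = 2 × 4.10×10⁻⁷ × 1.70×10⁻² / (1.26×10⁻⁶ × 0.007123) = 1.56 A.

I ≈ 1.56 A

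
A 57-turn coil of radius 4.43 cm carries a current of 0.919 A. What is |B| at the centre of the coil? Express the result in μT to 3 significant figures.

B ≈ 743 μT

For an N-turn flat coil, B = Nμ₀I/(2R) with R = 0.0443 m.
B = 57 × 1.30×10⁻⁵ T = 7.43×10⁻⁴ T.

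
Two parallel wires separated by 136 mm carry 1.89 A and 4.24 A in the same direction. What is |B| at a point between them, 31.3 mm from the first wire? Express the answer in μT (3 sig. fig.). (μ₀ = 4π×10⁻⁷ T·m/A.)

B ≈ 3.98 μT

Each long wire gives B = μ₀I/(2πd). Distances are d₁ = 0.0313 m and d₂ = 0.1047 m.
B₁ = 1.21×10⁻⁵ T, B₂ = 8.10×10⁻⁶ T.
Between parallel currents the two contributions point in opposite directions, so they subtract. B = |B₁ − B₂| = |1.21×10⁻⁵ − 8.10×10⁻⁶| = 3.98×10⁻⁶ T.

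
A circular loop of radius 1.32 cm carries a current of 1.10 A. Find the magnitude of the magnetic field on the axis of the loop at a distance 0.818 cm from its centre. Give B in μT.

On the axis of a circular loop, B = μ₀IR² / [2(R²+z²)^(3/2)].
R² + z² = (0.0132)² + (0.00818)² = 0.0002412 m², and (R²+z²)^(3/2) = 3.74×10⁻⁶ m³.
B = (4π×10⁻⁷ × 1.10 × 0.0001742) / (2 × 3.74×10⁻⁶) = 3.22×10⁻⁵ T.

B ≈ 32.2 μT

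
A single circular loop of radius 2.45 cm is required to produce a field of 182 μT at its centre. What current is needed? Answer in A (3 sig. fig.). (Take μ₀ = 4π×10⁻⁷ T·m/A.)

I ≈ 7.10 A

At the centre of a circular loop B = μ₀I/(2R), so I = 2RB/μ₀.
With R = 0.0245 m, I = 2 × 0.0245 × 1.82×10⁻⁴ / (4π×10⁻⁷) = 7.10 A.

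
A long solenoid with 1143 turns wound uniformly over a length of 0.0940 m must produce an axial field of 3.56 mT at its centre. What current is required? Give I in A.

I ≈ 0.233 A

Inside a long solenoid B = μ₀nI with n = 1.216×10⁴ m⁻¹, so I = B/(μ₀n).
I = 3.56×10⁻³ / (4π×10⁻⁷ × 1.216×10⁴) = 0.233 A.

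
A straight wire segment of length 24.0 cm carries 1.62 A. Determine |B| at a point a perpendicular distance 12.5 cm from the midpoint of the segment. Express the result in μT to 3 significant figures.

B ≈ 1.80 μT

For a finite straight segment, B = (μ₀I/4πd)(sinθ₁ + sinθ₂), where θ₁, θ₂ are the angles from the perpendicular to each end.
The perpendicular from the point meets the wire at its midpoint, so each end is L/2 = 0.12 m away along the wire.
sinθ₁ = 0.12/√(0.12²+0.125²) = 0.6925; sinθ₂ = 0.12/√(0.12²+0.125²) = 0.6925.
B = (4π×10⁻⁷ × 1.62) / (4π × 0.125) × (0.6925 + 0.6925) = 1.80×10⁻⁶ T.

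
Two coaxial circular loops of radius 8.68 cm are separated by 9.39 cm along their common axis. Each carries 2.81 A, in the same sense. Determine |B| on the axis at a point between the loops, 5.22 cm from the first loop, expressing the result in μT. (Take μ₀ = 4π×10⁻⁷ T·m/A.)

B ≈ 27.7 μT

Each loop contributes B = μ₀IR²/[2(R²+z²)^(3/2)] on the axis, with z measured from that loop.
Loop 1 (z = 0.0522 m): B₁ = 1.28×10⁻⁵ T. Loop 2 (z = 0.0417 m): B₂ = 1.49×10⁻⁵ T.
The fields add: B = B₁ + B₂ = 2.77×10⁻⁵ T.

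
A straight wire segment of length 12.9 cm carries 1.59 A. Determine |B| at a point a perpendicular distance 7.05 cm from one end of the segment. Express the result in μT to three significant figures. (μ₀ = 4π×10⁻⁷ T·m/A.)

For a finite straight segment, B = (μ₀I/4πd)(sinθ₁ + sinθ₂), where θ₁, θ₂ are the angles from the perpendicular to each end.
The perpendicular foot is at one end, so the two end-offsets along the wire are 0 and L = 0.129 m.
sinθ₁ = 0/√(0²+0.0705²) = 0.0000; sinθ₂ = 0.129/√(0.129²+0.0705²) = 0.8775.
B = (4π×10⁻⁷ × 1.59) / (4π × 0.0705) × (0.0000 + 0.8775) = 1.98×10⁻⁶ T.

B ≈ 1.98 μT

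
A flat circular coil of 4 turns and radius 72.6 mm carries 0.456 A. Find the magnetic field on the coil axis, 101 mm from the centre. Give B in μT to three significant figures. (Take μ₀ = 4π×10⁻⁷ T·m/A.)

For an N-turn flat coil, B = Nμ₀IR²/[2(R²+z²)^(3/2)] with R = 0.0726 m, z = 0.101 m.
B = 4 × 7.85×10⁻⁷ T = 3.14×10⁻⁶ T.

B ≈ 3.14 μT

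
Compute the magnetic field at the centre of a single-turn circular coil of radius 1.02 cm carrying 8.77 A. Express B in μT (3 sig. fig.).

B ≈ 540 μT

At the centre of a circular loop the Biot–Savart law gives B = μ₀I/(2R).
B = (4π×10⁻⁷ × 8.77) / (2 × 0.0102) = 5.40×10⁻⁴ T.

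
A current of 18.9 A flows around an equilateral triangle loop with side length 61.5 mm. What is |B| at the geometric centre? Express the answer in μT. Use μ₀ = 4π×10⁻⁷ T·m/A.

Each side is a finite straight segment at perpendicular distance d = a/(2 tan(π/3)) = 0.01775 m from the centre, with end-angles ±π/3.
One side contributes B₁ = (μ₀I/4πd)·2 sin(π/3) = 1.84×10⁻⁴ T.
All 3 sides add in the same direction: B = 3 × 1.84×10⁻⁴ = 5.53×10⁻⁴ T.

B ≈ 553 μT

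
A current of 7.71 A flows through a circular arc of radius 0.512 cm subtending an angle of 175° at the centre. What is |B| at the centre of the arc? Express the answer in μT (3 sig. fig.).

The Biot–Savart field of a circular arc at its centre is B = μ₀Iφ/(4πR), with φ = 3.054 rad.
B = (4π×10⁻⁷ × 7.71 × 3.054) / (4π × 0.00512) = 4.60×10⁻⁴ T.

B ≈ 460 μT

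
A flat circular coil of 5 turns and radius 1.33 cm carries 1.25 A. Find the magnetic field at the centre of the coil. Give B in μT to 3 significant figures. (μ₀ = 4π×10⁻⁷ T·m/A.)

B ≈ 295 μT

For an N-turn flat coil, B = Nμ₀I/(2R) with R = 0.0133 m.
B = 5 × 5.91×10⁻⁵ T = 2.95×10⁻⁴ T.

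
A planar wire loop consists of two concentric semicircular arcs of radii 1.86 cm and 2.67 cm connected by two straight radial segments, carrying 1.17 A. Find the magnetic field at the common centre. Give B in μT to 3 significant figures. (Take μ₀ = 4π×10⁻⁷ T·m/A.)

The radial connectors point toward the centre, so dl × r̂ = 0 and they contribute nothing.
Each semicircle gives μ₀I/(4R): inner arc 1.98×10⁻⁵ T, outer arc 1.38×10⁻⁵ T.
The two arcs carry current in opposite angular senses, so their fields oppose: B = |1.98×10⁻⁵ − 1.38×10⁻⁵| = 6.00×10⁻⁶ T.

B ≈ 6.00 μT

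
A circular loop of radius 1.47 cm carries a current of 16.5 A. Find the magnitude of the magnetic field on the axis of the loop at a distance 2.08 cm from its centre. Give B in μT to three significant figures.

B ≈ 136 μT

On the axis of a circular loop, B = μ₀IR² / [2(R²+z²)^(3/2)].
R² + z² = (0.0147)² + (0.0208)² = 0.0006487 m², and (R²+z²)^(3/2) = 1.65×10⁻⁵ m³.
B = (4π×10⁻⁷ × 16.5 × 0.0002161) / (2 × 1.65×10⁻⁵) = 1.36×10⁻⁴ T.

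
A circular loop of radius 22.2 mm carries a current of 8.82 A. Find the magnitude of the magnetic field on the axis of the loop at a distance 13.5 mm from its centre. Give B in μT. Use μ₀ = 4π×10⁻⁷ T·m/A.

B ≈ 156 μT

On the axis of a circular loop, B = μ₀IR² / [2(R²+z²)^(3/2)].
R² + z² = (0.0222)² + (0.0135)² = 0.0006751 m², and (R²+z²)^(3/2) = 1.75×10⁻⁵ m³.
B = (4π×10⁻⁷ × 8.82 × 0.0004928) / (2 × 1.75×10⁻⁵) = 1.56×10⁻⁴ T.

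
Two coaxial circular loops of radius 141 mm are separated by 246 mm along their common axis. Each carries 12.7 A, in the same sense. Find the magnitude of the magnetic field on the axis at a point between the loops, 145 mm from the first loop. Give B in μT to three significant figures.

B ≈ 49.6 μT

Each loop contributes B = μ₀IR²/[2(R²+z²)^(3/2)] on the axis, with z measured from that loop.
Loop 1 (z = 0.145 m): B₁ = 1.92×10⁻⁵ T. Loop 2 (z = 0.101 m): B₂ = 3.04×10⁻⁵ T.
The fields add: B = B₁ + B₂ = 4.96×10⁻⁵ T.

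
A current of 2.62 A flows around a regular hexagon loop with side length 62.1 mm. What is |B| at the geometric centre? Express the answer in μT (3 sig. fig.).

Each side is a finite straight segment at perpendicular distance d = a/(2 tan(π/6)) = 0.05378 m from the centre, with end-angles ±π/6.
One side contributes B₁ = (μ₀I/4πd)·2 sin(π/6) = 4.87×10⁻⁶ T.
All 6 sides add in the same direction: B = 6 × 4.87×10⁻⁶ = 2.92×10⁻⁵ T.

B ≈ 29.2 μT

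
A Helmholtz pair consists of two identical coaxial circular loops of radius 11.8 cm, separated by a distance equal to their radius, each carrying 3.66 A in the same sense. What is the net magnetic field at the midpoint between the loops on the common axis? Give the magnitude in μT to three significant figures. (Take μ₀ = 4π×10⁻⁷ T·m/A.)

B ≈ 27.9 μT

Each loop contributes B = μ₀IR²/[2(R²+z²)^(3/2)] on the axis, with z measured from that loop.
Loop 1 (z = 0.059 m): B₁ = 1.39×10⁻⁵ T. Loop 2 (z = 0.059 m): B₂ = 1.39×10⁻⁵ T.
The fields add: B = B₁ + B₂ = 2.79×10⁻⁵ T.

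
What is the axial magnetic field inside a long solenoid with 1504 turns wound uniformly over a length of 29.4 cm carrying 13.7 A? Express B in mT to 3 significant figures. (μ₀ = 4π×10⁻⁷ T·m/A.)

B ≈ 88.1 mT

Inside a long solenoid, B = μ₀nI with n = 5116 turns/m.
B = 4π×10⁻⁷ × 5116 × 13.7 = 8.81×10⁻² T.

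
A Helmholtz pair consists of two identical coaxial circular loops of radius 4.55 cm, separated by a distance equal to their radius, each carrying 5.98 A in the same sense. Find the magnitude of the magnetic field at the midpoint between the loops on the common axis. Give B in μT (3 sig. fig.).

B ≈ 118 μT

Each loop contributes B = μ₀IR²/[2(R²+z²)^(3/2)] on the axis, with z measured from that loop.
Loop 1 (z = 0.02275 m): B₁ = 5.91×10⁻⁵ T. Loop 2 (z = 0.02275 m): B₂ = 5.91×10⁻⁵ T.
The fields add: B = B₁ + B₂ = 1.18×10⁻⁴ T.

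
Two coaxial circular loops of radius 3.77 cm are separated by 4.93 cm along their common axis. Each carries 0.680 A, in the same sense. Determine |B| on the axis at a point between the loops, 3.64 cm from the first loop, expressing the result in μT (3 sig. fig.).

Each loop contributes B = μ₀IR²/[2(R²+z²)^(3/2)] on the axis, with z measured from that loop.
Loop 1 (z = 0.0364 m): B₁ = 4.22×10⁻⁶ T. Loop 2 (z = 0.0129 m): B₂ = 9.60×10⁻⁶ T.
The fields add: B = B₁ + B₂ = 1.38×10⁻⁵ T.

B ≈ 13.8 μT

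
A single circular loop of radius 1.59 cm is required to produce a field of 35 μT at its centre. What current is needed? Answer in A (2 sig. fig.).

I ≈ 0.89 A

At the centre of a circular loop B = μ₀I/(2R), so I = 2RB/μ₀.
With R = 0.0159 m, I = 2 × 0.0159 × 3.50×10⁻⁵ / (4π×10⁻⁷) = 0.886 A.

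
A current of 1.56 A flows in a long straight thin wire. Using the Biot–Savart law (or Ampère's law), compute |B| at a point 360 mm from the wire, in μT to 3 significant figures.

B ≈ 0.867 μT

For an infinitely long straight wire, B = μ₀I/(2πd).
B = (4π×10⁻⁷ × 1.56) / (2π × 0.36) = 8.67×10⁻⁷ T.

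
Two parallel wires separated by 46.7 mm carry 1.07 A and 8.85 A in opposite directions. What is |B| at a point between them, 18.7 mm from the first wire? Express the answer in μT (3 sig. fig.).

Each long wire gives B = μ₀I/(2πd). Distances are d₁ = 0.0187 m and d₂ = 0.028 m.
B₁ = 1.14×10⁻⁵ T, B₂ = 6.32×10⁻⁵ T.
Between antiparallel currents both contributions point the same way, so they add. B = B₁ + B₂ = 1.14×10⁻⁵ + 6.32×10⁻⁵ = 7.47×10⁻⁵ T.

B ≈ 74.7 μT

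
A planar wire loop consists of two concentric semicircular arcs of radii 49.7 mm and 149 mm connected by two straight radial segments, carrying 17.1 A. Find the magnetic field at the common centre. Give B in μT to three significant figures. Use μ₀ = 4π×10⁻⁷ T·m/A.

The radial connectors point toward the centre, so dl × r̂ = 0 and they contribute nothing.
Each semicircle gives μ₀I/(4R): inner arc 1.08×10⁻⁴ T, outer arc 3.61×10⁻⁵ T.
The two arcs carry current in opposite angular senses, so their fields oppose: B = |1.08×10⁻⁴ − 3.61×10⁻⁵| = 7.20×10⁻⁵ T.

B ≈ 72.0 μT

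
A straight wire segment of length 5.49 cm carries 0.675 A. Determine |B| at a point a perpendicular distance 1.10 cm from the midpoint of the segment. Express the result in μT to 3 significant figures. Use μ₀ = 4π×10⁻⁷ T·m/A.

B ≈ 11.4 μT

For a finite straight segment, B = (μ₀I/4πd)(sinθ₁ + sinθ₂), where θ₁, θ₂ are the angles from the perpendicular to each end.
The perpendicular from the point meets the wire at its midpoint, so each end is L/2 = 0.02745 m away along the wire.
sinθ₁ = 0.02745/√(0.02745²+0.011²) = 0.9282; sinθ₂ = 0.02745/√(0.02745²+0.011²) = 0.9282.
B = (4π×10⁻⁷ × 0.675) / (4π × 0.011) × (0.9282 + 0.9282) = 1.14×10⁻⁵ T.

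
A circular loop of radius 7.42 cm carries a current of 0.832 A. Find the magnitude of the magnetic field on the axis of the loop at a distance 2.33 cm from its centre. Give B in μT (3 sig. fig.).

On the axis of a circular loop, B = μ₀IR² / [2(R²+z²)^(3/2)].
R² + z² = (0.0742)² + (0.0233)² = 0.006049 m², and (R²+z²)^(3/2) = 4.70×10⁻⁴ m³.
B = (4π×10⁻⁷ × 0.832 × 0.005506) / (2 × 4.70×10⁻⁴) = 6.12×10⁻⁶ T.

B ≈ 6.12 μT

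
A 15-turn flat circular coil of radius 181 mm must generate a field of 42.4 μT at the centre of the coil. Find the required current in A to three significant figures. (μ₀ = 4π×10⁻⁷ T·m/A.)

For an N-turn coil, B = Nμ₀I/(2R) with R = 0.181 m, so I = 2RB/(Nμ₀) = 2 × 0.181 × 4.24×10⁻⁵ / (15 × 4π×10⁻⁷) = 0.814 A.

I ≈ 0.814 A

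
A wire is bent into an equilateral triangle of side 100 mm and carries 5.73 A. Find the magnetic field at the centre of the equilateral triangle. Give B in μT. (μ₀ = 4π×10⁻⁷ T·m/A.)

B ≈ 103 μT

Each side is a finite straight segment at perpendicular distance d = a/(2 tan(π/3)) = 0.02887 m from the centre, with end-angles ±π/3.
One side contributes B₁ = (μ₀I/4πd)·2 sin(π/3) = 3.44×10⁻⁵ T.
All 3 sides add in the same direction: B = 3 × 3.44×10⁻⁵ = 1.03×10⁻⁴ T.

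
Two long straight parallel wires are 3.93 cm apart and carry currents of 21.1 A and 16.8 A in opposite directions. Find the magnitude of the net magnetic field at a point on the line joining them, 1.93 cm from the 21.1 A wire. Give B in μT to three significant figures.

Each long wire gives B = μ₀I/(2πd). Distances are d₁ = 0.0193 m and d₂ = 0.02 m.
B₁ = 2.19×10⁻⁴ T, B₂ = 1.68×10⁻⁴ T.
Between antiparallel currents both contributions point the same way, so they add. B = B₁ + B₂ = 2.19×10⁻⁴ + 1.68×10⁻⁴ = 3.87×10⁻⁴ T.

B ≈ 387 μT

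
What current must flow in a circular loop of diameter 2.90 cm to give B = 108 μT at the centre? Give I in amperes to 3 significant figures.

At the centre of a circular loop B = μ₀I/(2R), so I = 2RB/μ₀.
With R = 0.0145 m, I = 2 × 0.0145 × 1.08×10⁻⁴ / (4π×10⁻⁷) = 2.49 A.

I ≈ 2.49 A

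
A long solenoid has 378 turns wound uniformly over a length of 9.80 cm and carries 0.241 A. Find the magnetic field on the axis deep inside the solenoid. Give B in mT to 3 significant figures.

Inside a long solenoid, B = μ₀nI with n = 3857 turns/m.
B = 4π×10⁻⁷ × 3857 × 0.241 = 1.17×10⁻³ T.

B ≈ 1.17 mT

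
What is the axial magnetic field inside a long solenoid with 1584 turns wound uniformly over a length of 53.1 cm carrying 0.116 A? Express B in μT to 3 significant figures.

Inside a long solenoid, B = μ₀nI with n = 2983 turns/m.
B = 4π×10⁻⁷ × 2983 × 0.116 = 4.35×10⁻⁴ T.

B ≈ 435 μT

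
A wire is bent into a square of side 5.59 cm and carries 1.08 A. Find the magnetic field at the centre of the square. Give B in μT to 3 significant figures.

Each side is a finite straight segment at perpendicular distance d = a/(2 tan(π/4)) = 0.02795 m from the centre, with end-angles ±π/4.
One side contributes B₁ = (μ₀I/4πd)·2 sin(π/4) = 5.46×10⁻⁶ T.
All 4 sides add in the same direction: B = 4 × 5.46×10⁻⁶ = 2.19×10⁻⁵ T.

B ≈ 21.9 μT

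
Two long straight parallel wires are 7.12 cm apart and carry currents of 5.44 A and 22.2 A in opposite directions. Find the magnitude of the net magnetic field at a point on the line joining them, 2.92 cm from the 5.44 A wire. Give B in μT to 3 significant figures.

B ≈ 143 μT

Each long wire gives B = μ₀I/(2πd). Distances are d₁ = 0.0292 m and d₂ = 0.042 m.
B₁ = 3.73×10⁻⁵ T, B₂ = 1.06×10⁻⁴ T.
Between antiparallel currents both contributions point the same way, so they add. B = B₁ + B₂ = 3.73×10⁻⁵ + 1.06×10⁻⁴ = 1.43×10⁻⁴ T.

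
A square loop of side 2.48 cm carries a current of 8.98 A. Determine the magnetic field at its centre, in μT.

B ≈ 410 μT

Each side is a finite straight segment at perpendicular distance d = a/(2 tan(π/4)) = 0.0124 m from the centre, with end-angles ±π/4.
One side contributes B₁ = (μ₀I/4πd)·2 sin(π/4) = 1.02×10⁻⁴ T.
All 4 sides add in the same direction: B = 4 × 1.02×10⁻⁴ = 4.10×10⁻⁴ T.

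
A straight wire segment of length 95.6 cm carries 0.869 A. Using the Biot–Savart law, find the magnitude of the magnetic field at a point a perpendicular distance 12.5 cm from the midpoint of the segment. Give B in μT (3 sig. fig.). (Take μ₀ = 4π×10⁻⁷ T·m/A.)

For a finite straight segment, B = (μ₀I/4πd)(sinθ₁ + sinθ₂), where θ₁, θ₂ are the angles from the perpendicular to each end.
The perpendicular from the point meets the wire at its midpoint, so each end is L/2 = 0.478 m away along the wire.
sinθ₁ = 0.478/√(0.478²+0.125²) = 0.9675; sinθ₂ = 0.478/√(0.478²+0.125²) = 0.9675.
B = (4π×10⁻⁷ × 0.869) / (4π × 0.125) × (0.9675 + 0.9675) = 1.35×10⁻⁶ T.

B ≈ 1.35 μT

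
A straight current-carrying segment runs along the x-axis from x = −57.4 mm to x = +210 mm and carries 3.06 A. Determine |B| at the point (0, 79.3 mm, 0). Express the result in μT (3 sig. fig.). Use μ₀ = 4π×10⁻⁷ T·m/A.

For a finite straight segment, B = (μ₀I/4πd)(sinθ₁ + sinθ₂), where θ₁, θ₂ are the angles from the perpendicular to each end.
The perpendicular distance is d = 0.0793 m; the end-offsets along the wire are a = 0.0574 m and b = 0.21 m.
sinθ₁ = 0.0574/√(0.0574²+0.0793²) = 0.5863; sinθ₂ = 0.21/√(0.21²+0.0793²) = 0.9355.
B = (4π×10⁻⁷ × 3.06) / (4π × 0.0793) × (0.5863 + 0.9355) = 5.87×10⁻⁶ T.

B ≈ 5.87 μT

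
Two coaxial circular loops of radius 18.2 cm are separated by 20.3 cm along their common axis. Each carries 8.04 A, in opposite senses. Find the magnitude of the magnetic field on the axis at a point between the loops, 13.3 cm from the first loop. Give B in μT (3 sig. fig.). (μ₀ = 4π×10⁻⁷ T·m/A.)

B ≈ 7.96 μT

Each loop contributes B = μ₀IR²/[2(R²+z²)^(3/2)] on the axis, with z measured from that loop.
Loop 1 (z = 0.133 m): B₁ = 1.46×10⁻⁵ T. Loop 2 (z = 0.07 m): B₂ = 2.26×10⁻⁵ T.
The fields oppose: B = |B₁ − B₂| = 7.96×10⁻⁶ T.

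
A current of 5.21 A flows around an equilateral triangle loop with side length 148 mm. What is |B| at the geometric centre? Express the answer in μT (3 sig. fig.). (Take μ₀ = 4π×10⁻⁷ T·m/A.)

B ≈ 63.4 μT

Each side is a finite straight segment at perpendicular distance d = a/(2 tan(π/3)) = 0.04272 m from the centre, with end-angles ±π/3.
One side contributes B₁ = (μ₀I/4πd)·2 sin(π/3) = 2.11×10⁻⁵ T.
All 3 sides add in the same direction: B = 3 × 2.11×10⁻⁵ = 6.34×10⁻⁵ T.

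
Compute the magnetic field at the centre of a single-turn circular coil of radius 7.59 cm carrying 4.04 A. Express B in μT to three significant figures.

B ≈ 33.4 μT

At the centre of a circular loop the Biot–Savart law gives B = μ₀I/(2R).
B = (4π×10⁻⁷ × 4.04) / (2 × 0.0759) = 3.34×10⁻⁵ T.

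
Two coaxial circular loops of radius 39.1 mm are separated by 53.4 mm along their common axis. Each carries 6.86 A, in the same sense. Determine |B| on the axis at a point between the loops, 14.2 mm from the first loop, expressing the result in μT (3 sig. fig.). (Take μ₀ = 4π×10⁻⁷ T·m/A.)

B ≈ 130 μT

Each loop contributes B = μ₀IR²/[2(R²+z²)^(3/2)] on the axis, with z measured from that loop.
Loop 1 (z = 0.0142 m): B₁ = 9.15×10⁻⁵ T. Loop 2 (z = 0.0392 m): B₂ = 3.88×10⁻⁵ T.
The fields add: B = B₁ + B₂ = 1.30×10⁻⁴ T.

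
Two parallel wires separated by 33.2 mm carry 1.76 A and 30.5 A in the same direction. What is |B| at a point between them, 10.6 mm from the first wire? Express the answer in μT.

Each long wire gives B = μ₀I/(2πd). Distances are d₁ = 0.0106 m and d₂ = 0.0226 m.
B₁ = 3.32×10⁻⁵ T, B₂ = 2.70×10⁻⁴ T.
Between parallel currents the two contributions point in opposite directions, so they subtract. B = |B₁ − B₂| = |3.32×10⁻⁵ − 2.70×10⁻⁴| = 2.37×10⁻⁴ T.

B ≈ 237 μT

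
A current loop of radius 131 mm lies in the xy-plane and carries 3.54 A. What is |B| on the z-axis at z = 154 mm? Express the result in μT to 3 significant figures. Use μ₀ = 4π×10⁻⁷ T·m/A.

On the axis of a circular loop, B = μ₀IR² / [2(R²+z²)^(3/2)].
R² + z² = (0.131)² + (0.154)² = 0.04088 m², and (R²+z²)^(3/2) = 8.26×10⁻³ m³.
B = (4π×10⁻⁷ × 3.54 × 0.01716) / (2 × 8.26×10⁻³) = 4.62×10⁻⁶ T.

B ≈ 4.62 μT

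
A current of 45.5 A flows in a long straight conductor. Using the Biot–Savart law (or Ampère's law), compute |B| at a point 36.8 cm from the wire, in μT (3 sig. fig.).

For an infinitely long straight wire, B = μ₀I/(2πd).
B = (4π×10⁻⁷ × 45.5) / (2π × 0.368) = 2.47×10⁻⁵ T.

B ≈ 24.7 μT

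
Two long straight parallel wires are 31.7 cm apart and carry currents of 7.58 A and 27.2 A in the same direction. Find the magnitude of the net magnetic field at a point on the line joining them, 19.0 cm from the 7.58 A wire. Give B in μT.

B ≈ 34.9 μT

Each long wire gives B = μ₀I/(2πd). Distances are d₁ = 0.19 m and d₂ = 0.127 m.
B₁ = 7.98×10⁻⁶ T, B₂ = 4.28×10⁻⁵ T.
Between parallel currents the two contributions point in opposite directions, so they subtract. B = |B₁ − B₂| = |7.98×10⁻⁶ − 4.28×10⁻⁵| = 3.49×10⁻⁵ T.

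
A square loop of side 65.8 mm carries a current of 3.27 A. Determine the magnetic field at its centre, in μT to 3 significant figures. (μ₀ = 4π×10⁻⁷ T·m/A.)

B ≈ 56.2 μT

Each side is a finite straight segment at perpendicular distance d = a/(2 tan(π/4)) = 0.0329 m from the centre, with end-angles ±π/4.
One side contributes B₁ = (μ₀I/4πd)·2 sin(π/4) = 1.41×10⁻⁵ T.
All 4 sides add in the same direction: B = 4 × 1.41×10⁻⁵ = 5.62×10⁻⁵ T.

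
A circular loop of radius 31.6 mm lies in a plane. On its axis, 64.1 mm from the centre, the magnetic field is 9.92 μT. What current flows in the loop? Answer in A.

I ≈ 5.77 A

On the axis of a loop, B = μ₀IR²/[2(R²+z²)^(3/2)], so I = 2B(R²+z²)^(3/2)/(μ₀R²).
R² + z² = 0.0009986 + 0.004109 = 0.005107 m²; raised to 3/2 gives 3.65×10⁻⁴ m³.
I = 2 × 9.92×10⁻⁶ × 3.65×10⁻⁴ / (1.26×10⁻⁶ × 0.0009986) = 5.77 A.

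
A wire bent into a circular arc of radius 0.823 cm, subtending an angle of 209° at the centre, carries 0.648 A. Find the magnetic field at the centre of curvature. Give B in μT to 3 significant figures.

The Biot–Savart field of a circular arc at its centre is B = μ₀Iφ/(4πR), with φ = 3.648 rad.
B = (4π×10⁻⁷ × 0.648 × 3.648) / (4π × 0.00823) = 2.87×10⁻⁵ T.

B ≈ 28.7 μT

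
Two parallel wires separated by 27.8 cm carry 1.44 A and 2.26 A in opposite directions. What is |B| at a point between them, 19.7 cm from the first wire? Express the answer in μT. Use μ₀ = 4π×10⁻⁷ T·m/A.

B ≈ 7.04 μT

Each long wire gives B = μ₀I/(2πd). Distances are d₁ = 0.197 m and d₂ = 0.081 m.
B₁ = 1.46×10⁻⁶ T, B₂ = 5.58×10⁻⁶ T.
Between antiparallel currents both contributions point the same way, so they add. B = B₁ + B₂ = 1.46×10⁻⁶ + 5.58×10⁻⁶ = 7.04×10⁻⁶ T.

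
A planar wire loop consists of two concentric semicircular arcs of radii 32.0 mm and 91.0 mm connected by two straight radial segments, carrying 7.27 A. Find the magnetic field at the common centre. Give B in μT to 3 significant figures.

The radial connectors point toward the centre, so dl × r̂ = 0 and they contribute nothing.
Each semicircle gives μ₀I/(4R): inner arc 7.14×10⁻⁵ T, outer arc 2.51×10⁻⁵ T.
The two arcs carry current in opposite angular senses, so their fields oppose: B = |7.14×10⁻⁵ − 2.51×10⁻⁵| = 4.63×10⁻⁵ T.

B ≈ 46.3 μT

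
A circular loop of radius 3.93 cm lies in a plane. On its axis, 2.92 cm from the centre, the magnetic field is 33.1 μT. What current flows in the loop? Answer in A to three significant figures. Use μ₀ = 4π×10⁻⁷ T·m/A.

I ≈ 4.00 A

On the axis of a loop, B = μ₀IR²/[2(R²+z²)^(3/2)], so I = 2B(R²+z²)^(3/2)/(μ₀R²).
R² + z² = 0.001544 + 0.0008526 = 0.002397 m²; raised to 3/2 gives 1.17×10⁻⁴ m³.
I = 2 × 3.31×10⁻⁵ × 1.17×10⁻⁴ / (1.26×10⁻⁶ × 0.001544) = 4.00 A.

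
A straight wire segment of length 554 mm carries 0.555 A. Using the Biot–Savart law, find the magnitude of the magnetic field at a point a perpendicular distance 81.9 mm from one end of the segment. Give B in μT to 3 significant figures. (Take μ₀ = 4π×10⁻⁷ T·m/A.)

For a finite straight segment, B = (μ₀I/4πd)(sinθ₁ + sinθ₂), where θ₁, θ₂ are the angles from the perpendicular to each end.
The perpendicular foot is at one end, so the two end-offsets along the wire are 0 and L = 0.554 m.
sinθ₁ = 0/√(0²+0.0819²) = 0.0000; sinθ₂ = 0.554/√(0.554²+0.0819²) = 0.9892.
B = (4π×10⁻⁷ × 0.555) / (4π × 0.0819) × (0.0000 + 0.9892) = 6.70×10⁻⁷ T.

B ≈ 0.670 μT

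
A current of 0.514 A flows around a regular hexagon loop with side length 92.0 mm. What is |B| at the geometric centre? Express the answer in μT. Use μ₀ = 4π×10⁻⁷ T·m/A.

Each side is a finite straight segment at perpendicular distance d = a/(2 tan(π/6)) = 0.07967 m from the centre, with end-angles ±π/6.
One side contributes B₁ = (μ₀I/4πd)·2 sin(π/6) = 6.45×10⁻⁷ T.
All 6 sides add in the same direction: B = 6 × 6.45×10⁻⁷ = 3.87×10⁻⁶ T.

B ≈ 3.87 μT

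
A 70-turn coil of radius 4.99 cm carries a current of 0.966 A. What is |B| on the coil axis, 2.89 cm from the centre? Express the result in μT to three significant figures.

For an N-turn flat coil, B = Nμ₀IR²/[2(R²+z²)^(3/2)] with R = 0.0499 m, z = 0.0289 m.
B = 70 × 7.88×10⁻⁶ T = 5.52×10⁻⁴ T.

B ≈ 552 μT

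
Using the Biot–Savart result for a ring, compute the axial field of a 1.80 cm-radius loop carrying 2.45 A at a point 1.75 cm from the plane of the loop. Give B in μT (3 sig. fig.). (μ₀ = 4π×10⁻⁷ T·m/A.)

B ≈ 31.5 μT

On the axis of a circular loop, B = μ₀IR² / [2(R²+z²)^(3/2)].
R² + z² = (0.018)² + (0.0175)² = 0.0006303 m², and (R²+z²)^(3/2) = 1.58×10⁻⁵ m³.
B = (4π×10⁻⁷ × 2.45 × 0.000324) / (2 × 1.58×10⁻⁵) = 3.15×10⁻⁵ T.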